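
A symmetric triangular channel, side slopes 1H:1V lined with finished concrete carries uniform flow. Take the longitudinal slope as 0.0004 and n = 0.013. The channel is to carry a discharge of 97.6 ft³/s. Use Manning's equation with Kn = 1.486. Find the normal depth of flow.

y_n = 5.3 ft

Manning's equation rearranged: A R^(2/3) = nQ / (1.486·√S) = 0.013 × 97.6 / (1.486 × √0.0004) = 42.69.
Trying y = 6.34 ft: A R^(2/3) = 68.85 — high.
Trying y = 5.3 ft: A R^(2/3) = 42.69 — matches.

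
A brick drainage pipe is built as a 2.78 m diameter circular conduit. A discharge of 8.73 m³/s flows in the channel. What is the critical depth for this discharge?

y_c = 1.3 m

At critical depth, Q² T / (g A³) = 1, i.e. A³/T = Q²/g = 8.73²/9.81 = 7.769.
At y = 0.964 m: A³/T = 2.469 — low.
At y = 1.3 m: A³/T = 7.786 — matches.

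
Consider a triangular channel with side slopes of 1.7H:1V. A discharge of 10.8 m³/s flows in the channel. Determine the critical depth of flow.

y_c = 1.52 m

At critical depth, Q² T / (g A³) = 1, i.e. A³/T = Q²/g = 10.8²/9.81 = 11.89.
At y = 1.2 m: A³/T = 3.596 — too small.
At y = 1.91 m: A³/T = 36.73 — too large.
At y = 1.52 m: A³/T = 11.72 — matches.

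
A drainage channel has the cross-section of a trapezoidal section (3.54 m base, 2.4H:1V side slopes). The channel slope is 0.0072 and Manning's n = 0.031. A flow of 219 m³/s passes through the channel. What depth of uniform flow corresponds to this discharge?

y_n = 3.84 m

Manning's equation rearranged: A R^(2/3) = nQ / (1·√S) = 0.031 × 219 / (√0.0072) = 80.01.
Try y = 4.48 m: A R^(2/3) = 114.3 — high.
Try y = 3.13 m: A R^(2/3) = 50.15 — low.
Try y = 3.84 m: A R^(2/3) = 79.91 — close enough.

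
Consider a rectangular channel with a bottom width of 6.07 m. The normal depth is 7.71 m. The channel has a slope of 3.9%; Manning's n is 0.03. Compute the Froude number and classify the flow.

supercritical

Flow area A = b·y = 6.07 × 7.71 = 46.8 m². Wetted perimeter P = b + 2y = 6.07 + 2×7.71 = 21.49 m.
Hydraulic radius R = A/P = 46.8/21.49 = 2.178 m.
V = (1/n) R^(2/3) √S = (1/0.03) × 2.178^(2/3) × √0.039 = 11.06 m/s. Hydraulic depth D_h = A/T = 46.8/6.07 = 7.71 m.
Froude number Fr = V/√(g·D_h) = 11.06/√(9.81×7.71) = 1.27, which is greater than 1, so the flow is supercritical.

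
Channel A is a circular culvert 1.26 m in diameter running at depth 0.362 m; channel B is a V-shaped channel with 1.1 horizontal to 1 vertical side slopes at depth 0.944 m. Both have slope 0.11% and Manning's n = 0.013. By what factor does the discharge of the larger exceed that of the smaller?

4.68

Channel A: For a circular section of diameter D = 1.26 m at depth y = 0.362 m, the central angle is θ = 2 arccos(1 − 2y/D) = 2.263 rad. Then A = (D²/8)(θ − sin θ) = 0.2962 m² and P = Dθ/2 = 1.426 m. Hydraulic radius R = A/P = 0.2962/1.426 = 0.2078 m. Q_A = (1/0.013)·0.2962·0.2078^(2/3)·√0.0011 = 0.2652 m³/s.
Channel B: For a triangular section with side slope z = 1.1: A = zy² = 1.1×0.944² = 0.9802 m²; P = 2y√(1+z²) = 2×0.944×1.487 = 2.807 m. Hydraulic radius R = A/P = 0.9802/2.807 = 0.3493 m. Q_B = (1/0.013)·0.9802·0.3493^(2/3)·√0.0011 = 1.24 m³/s.
The larger discharge is 1.24 m³/s and the smaller is 0.2652 m³/s; the ratio is 4.68.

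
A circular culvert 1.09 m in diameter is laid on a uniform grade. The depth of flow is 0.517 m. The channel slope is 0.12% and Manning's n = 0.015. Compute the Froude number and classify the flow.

subcritical

For a circular section of diameter D = 1.09 m at depth y = 0.517 m, the central angle is θ = 2 arccos(1 − 2y/D) = 3.039 rad. Then A = (D²/8)(θ − sin θ) = 0.4361 m² and P = Dθ/2 = 1.656 m.
Hydraulic radius R = A/P = 0.4361/1.656 = 0.2633 m.
V = (1/n) R^(2/3) √S = (1/0.015) × 0.2633^(2/3) × √0.0012 = 0.9487 m/s. Hydraulic depth D_h = A/T = 0.4361/1.089 = 0.4006 m.
Froude number Fr = V/√(g·D_h) = 0.9487/√(9.81×0.4006) = 0.479, which is less than 1, so the flow is subcritical.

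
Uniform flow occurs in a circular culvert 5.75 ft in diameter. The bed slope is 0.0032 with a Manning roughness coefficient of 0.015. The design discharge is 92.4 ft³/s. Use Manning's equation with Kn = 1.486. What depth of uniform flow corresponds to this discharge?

y_n = 2.87 ft

Manning's equation rearranged: A R^(2/3) = nQ / (1.486·√S) = 0.015 × 92.4 / (1.486 × √0.0032) = 16.49.
Try y = 3.43 ft: A R^(2/3) = 22.02 — too large.
Try y = 1.98 ft: A R^(2/3) = 8.433 — too small.
Try y = 2.87 ft: A R^(2/3) = 16.49 — close enough.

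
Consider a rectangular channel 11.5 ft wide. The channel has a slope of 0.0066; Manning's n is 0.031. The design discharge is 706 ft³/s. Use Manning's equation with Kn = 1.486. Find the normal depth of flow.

y_n = 7.25 ft

Manning's equation rearranged: A R^(2/3) = nQ / (1.486·√S) = 0.031 × 706 / (1.486 × √0.0066) = 181.3.
Try y = 7.94 ft: A R^(2/3) = 203.8 — over.
Try y = 5.71 ft: A R^(2/3) = 132.5 — short.
Try y = 7.25 ft: A R^(2/3) = 181.3 — ≈ 181.3.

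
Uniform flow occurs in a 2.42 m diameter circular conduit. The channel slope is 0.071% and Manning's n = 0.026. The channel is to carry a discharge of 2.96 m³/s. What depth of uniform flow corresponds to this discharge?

y_n = 1.76 m

Manning's equation rearranged: A R^(2/3) = nQ / (1·√S) = 0.026 × 2.96 / (√0.00071) = 2.888.
Try y = 2 m: A R^(2/3) = 3.314 — over.
Try y = 1.49 m: A R^(2/3) = 2.299 — short.
Try y = 1.76 m: A R^(2/3) = 2.892 — close enough.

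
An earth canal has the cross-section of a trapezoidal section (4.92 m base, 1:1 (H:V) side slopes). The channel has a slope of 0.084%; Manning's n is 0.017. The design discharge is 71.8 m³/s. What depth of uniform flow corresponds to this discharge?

y_n = 3.32 m

Manning's equation rearranged: A R^(2/3) = nQ / (1·√S) = 0.017 × 71.8 / (√0.00084) = 42.11.
Trying y = 2.46 m: A R^(2/3) = 24.09 — too small.
Trying y = 3.59 m: A R^(2/3) = 48.93 — too large.
Trying y = 3.32 m: A R^(2/3) = 42.14 — matches.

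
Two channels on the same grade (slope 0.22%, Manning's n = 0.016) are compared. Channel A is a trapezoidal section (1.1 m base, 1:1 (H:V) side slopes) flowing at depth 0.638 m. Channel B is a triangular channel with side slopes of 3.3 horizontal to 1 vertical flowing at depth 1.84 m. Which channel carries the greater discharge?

channel B

Channel A: With bottom width b = 1.1 m and side slope z = 1: A = (b + zy)y = (1.1 + 1×0.638)×0.638 = 1.109 m²; P = b + 2y√(1+z²) = 1.1 + 2×0.638×1.414 = 2.905 m. Hydraulic radius R = A/P = 1.109/2.905 = 0.3818 m. Q_A = (1/0.016)·1.109·0.3818^(2/3)·√0.0022 = 1.711 m³/s.
Channel B: For a triangular section with side slope z = 3.3: A = zy² = 3.3×1.84² = 11.17 m²; P = 2y√(1+z²) = 2×1.84×3.448 = 12.69 m. Hydraulic radius R = A/P = 11.17/12.69 = 0.8805 m. Q_B = (1/0.016)·11.17·0.8805^(2/3)·√0.0022 = 30.09 m³/s.
Q_A = 1.711 m³/s vs Q_B = 30.09 m³/s, so channel B carries more.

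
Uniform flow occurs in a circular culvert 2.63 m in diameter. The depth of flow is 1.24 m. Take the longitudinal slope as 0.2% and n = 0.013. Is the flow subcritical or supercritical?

For a circular section of diameter D = 2.63 m at depth y = 1.24 m, the central angle is θ = 2 arccos(1 − 2y/D) = 3.027 rad. Then A = (D²/8)(θ − sin θ) = 2.519 m² and P = Dθ/2 = 3.981 m.
Hydraulic radius R = A/P = 2.519/3.981 = 0.6328 m.
V = (1/n) R^(2/3) √S = (1/0.013) × 0.6328^(2/3) × √0.002 = 2.536 m/s. Hydraulic depth D_h = A/T = 2.519/2.626 = 0.9594 m.
Froude number Fr = V/√(g·D_h) = 2.536/√(9.81×0.9594) = 0.826, which is less than 1, so the flow is subcritical.

subcritical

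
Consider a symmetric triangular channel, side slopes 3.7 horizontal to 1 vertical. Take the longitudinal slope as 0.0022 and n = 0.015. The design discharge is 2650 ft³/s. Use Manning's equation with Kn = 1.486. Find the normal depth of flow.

Manning's equation rearranged: A R^(2/3) = nQ / (1.486·√S) = 0.015 × 2650 / (1.486 × √0.0022) = 570.3.
Trying y = 9.91 ft: A R^(2/3) = 1032 — high.
Trying y = 6.79 ft: A R^(2/3) = 376.4 — low.
Trying y = 7.94 ft: A R^(2/3) = 571.3 — ≈ 570.3.

y_n = 7.94 ft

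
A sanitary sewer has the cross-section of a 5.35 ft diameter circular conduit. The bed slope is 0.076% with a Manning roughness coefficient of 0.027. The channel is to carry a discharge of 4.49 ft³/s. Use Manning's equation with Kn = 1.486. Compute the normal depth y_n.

y_n = 1.19 ft

Manning's equation rearranged: A R^(2/3) = nQ / (1.486·√S) = 0.027 × 4.49 / (1.486 × √0.00076) = 2.959.
Trying y = 1.51 ft: A R^(2/3) = 4.746 — over.
Trying y = 1.19 ft: A R^(2/3) = 2.961 — close enough.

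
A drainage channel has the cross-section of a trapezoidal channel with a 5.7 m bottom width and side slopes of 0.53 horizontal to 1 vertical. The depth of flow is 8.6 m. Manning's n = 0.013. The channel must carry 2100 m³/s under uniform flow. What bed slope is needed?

With bottom width b = 5.7 m and side slope z = 0.53: A = (b + zy)y = (5.7 + 0.53×8.6)×8.6 = 88.22 m²; P = b + 2y√(1+z²) = 5.7 + 2×8.6×1.132 = 25.17 m.
Hydraulic radius R = A/P = 88.22/25.17 = 3.505 m.
From Manning's equation, S = [nQ / (1 A R^(2/3))]² = [0.013 × 2100 / (1 × 88.22 × 3.505^(2/3))]² = 0.018.

S = 0.018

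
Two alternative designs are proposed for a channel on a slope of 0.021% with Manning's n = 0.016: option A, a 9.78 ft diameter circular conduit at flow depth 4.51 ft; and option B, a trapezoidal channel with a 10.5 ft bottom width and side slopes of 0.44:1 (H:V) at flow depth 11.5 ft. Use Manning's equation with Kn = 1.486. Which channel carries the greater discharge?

channel B

Channel A: For a circular section of diameter D = 9.78 ft at depth y = 4.51 ft, the central angle is θ = 2 arccos(1 − 2y/D) = 2.986 rad. Then A = (D²/8)(θ − sin θ) = 33.85 ft² and P = Dθ/2 = 14.6 ft. Hydraulic radius R = A/P = 33.85/14.6 = 2.318 ft. Q_A = (1.486/0.016)·33.85·2.318^(2/3)·√0.00021 = 79.79 ft³/s.
Channel B: With bottom width b = 10.5 ft and side slope z = 0.44: A = (b + zy)y = (10.5 + 0.44×11.5)×11.5 = 178.9 ft²; P = b + 2y√(1+z²) = 10.5 + 2×11.5×1.093 = 35.63 ft. Hydraulic radius R = A/P = 178.9/35.63 = 5.022 ft. Q_B = (1.486/0.016)·178.9·5.022^(2/3)·√0.00021 = 706.3 ft³/s.
Q_A = 79.79 ft³/s vs Q_B = 706.3 ft³/s, so channel B carries more.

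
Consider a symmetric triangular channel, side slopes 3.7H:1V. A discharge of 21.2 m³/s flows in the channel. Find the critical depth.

At critical depth, Q² T / (g A³) = 1, i.e. A³/T = Q²/g = 21.2²/9.81 = 45.81.
At y = 1.29 m: A³/T = 24.45 — short.
At y = 1.74 m: A³/T = 109.2 — over.
At y = 1.46 m: A³/T = 45.41 — close enough.

y_c = 1.46 m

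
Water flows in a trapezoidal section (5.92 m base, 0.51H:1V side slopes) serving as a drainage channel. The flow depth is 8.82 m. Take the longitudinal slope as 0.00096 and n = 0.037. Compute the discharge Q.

Q = 180 m³/s

With bottom width b = 5.92 m and side slope z = 0.51: A = (b + zy)y = (5.92 + 0.51×8.82)×8.82 = 91.89 m²; P = b + 2y√(1+z²) = 5.92 + 2×8.82×1.123 = 25.72 m.
Hydraulic radius R = A/P = 91.89/25.72 = 3.572 m.
Manning's equation: Q = (1/n) A R^(2/3) S^(1/2) = (1/0.037) × 91.89 × 3.572^(2/3) × 0.00096^(1/2) = 180 m³/s.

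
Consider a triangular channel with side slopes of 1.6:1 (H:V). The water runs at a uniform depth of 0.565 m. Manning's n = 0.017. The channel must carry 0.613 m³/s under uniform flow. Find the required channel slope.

For a triangular section with side slope z = 1.6: A = zy² = 1.6×0.565² = 0.5108 m²; P = 2y√(1+z²) = 2×0.565×1.887 = 2.132 m.
Hydraulic radius R = A/P = 0.5108/2.132 = 0.2396 m.
From Manning's equation, S = [nQ / (1 A R^(2/3))]² = [0.017 × 0.613 / (1 × 0.5108 × 0.2396^(2/3))]² = 0.0028.

S = 0.0028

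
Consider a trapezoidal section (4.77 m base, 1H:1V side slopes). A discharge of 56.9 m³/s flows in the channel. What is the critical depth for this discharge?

At critical depth, Q² T / (g A³) = 1, i.e. A³/T = Q²/g = 56.9²/9.81 = 330.
Try y = 2.26 m: A³/T = 431.7 — high.
Try y = 2.09 m: A³/T = 329.3 — matches.

y_c = 2.09 m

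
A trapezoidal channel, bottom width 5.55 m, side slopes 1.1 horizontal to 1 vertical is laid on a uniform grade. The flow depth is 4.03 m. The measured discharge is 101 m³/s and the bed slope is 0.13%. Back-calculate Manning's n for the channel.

With bottom width b = 5.55 m and side slope z = 1.1: A = (b + zy)y = (5.55 + 1.1×4.03)×4.03 = 40.23 m²; P = b + 2y√(1+z²) = 5.55 + 2×4.03×1.487 = 17.53 m.
Hydraulic radius R = A/P = 40.23/17.53 = 2.295 m.
Rearranging Manning's equation: n = (1/Q) A R^(2/3) S^(1/2) = (1/101) × 40.23 × 2.295^(2/3) × √0.0013 = 0.025.

n = 0.025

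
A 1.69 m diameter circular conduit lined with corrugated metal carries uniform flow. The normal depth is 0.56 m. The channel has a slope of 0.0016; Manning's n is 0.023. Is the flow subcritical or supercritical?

For a circular section of diameter D = 1.69 m at depth y = 0.56 m, the central angle is θ = 2 arccos(1 − 2y/D) = 2.454 rad. Then A = (D²/8)(θ − sin θ) = 0.6492 m² and P = Dθ/2 = 2.073 m.
Hydraulic radius R = A/P = 0.6492/2.073 = 0.3131 m.
V = (1/n) R^(2/3) √S = (1/0.023) × 0.3131^(2/3) × √0.0016 = 0.802 m/s. Hydraulic depth D_h = A/T = 0.6492/1.591 = 0.4081 m.
Froude number Fr = V/√(g·D_h) = 0.802/√(9.81×0.4081) = 0.401, which is less than 1, so the flow is subcritical.

subcritical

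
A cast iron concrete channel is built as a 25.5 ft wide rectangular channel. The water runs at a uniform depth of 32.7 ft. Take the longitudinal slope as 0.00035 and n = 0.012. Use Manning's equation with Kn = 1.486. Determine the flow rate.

Q = 8470 ft³/s

Flow area A = b·y = 25.5 × 32.7 = 833.9 ft². Wetted perimeter P = b + 2y = 25.5 + 2×32.7 = 90.9 ft.
Hydraulic radius R = A/P = 833.9/90.9 = 9.173 ft.
Manning's equation: Q = (1.486/n) A R^(2/3) S^(1/2) = (1.486/0.012) × 833.9 × 9.173^(2/3) × 0.00035^(1/2) = 8470 ft³/s.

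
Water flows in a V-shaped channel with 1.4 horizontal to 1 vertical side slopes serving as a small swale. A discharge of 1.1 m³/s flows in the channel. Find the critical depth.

y_c = 0.661 m

At critical depth, Q² T / (g A³) = 1, i.e. A³/T = Q²/g = 1.1²/9.81 = 0.1233.
Try y = 0.563 m: A³/T = 0.05543 — short.
Try y = 0.837 m: A³/T = 0.4026 — over.
Try y = 0.661 m: A³/T = 0.1237 — matches.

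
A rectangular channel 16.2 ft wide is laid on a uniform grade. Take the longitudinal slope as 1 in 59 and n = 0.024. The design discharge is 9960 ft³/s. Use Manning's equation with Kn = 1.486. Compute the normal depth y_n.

y_n = 23.1 ft

Manning's equation rearranged: A R^(2/3) = nQ / (1.486·√S) = 0.024 × 9960 / (1.486 × √0.01695) = 1236.
At y = 16.6 ft: A R^(2/3) = 832.2 — low.
At y = 27.5 ft: A R^(2/3) = 1513 — high.
At y = 23.1 ft: A R^(2/3) = 1235 — ≈ 1236.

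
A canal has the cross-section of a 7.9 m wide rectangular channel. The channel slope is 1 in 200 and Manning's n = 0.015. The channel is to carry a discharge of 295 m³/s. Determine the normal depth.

y_n = 4.75 m

Manning's equation rearranged: A R^(2/3) = nQ / (1·√S) = 0.015 × 295 / (√0.005) = 62.58.
At y = 3.54 m: A R^(2/3) = 42.4 — short.
At y = 5.92 m: A R^(2/3) = 83.12 — over.
At y = 4.75 m: A R^(2/3) = 62.64 — ≈ 62.58.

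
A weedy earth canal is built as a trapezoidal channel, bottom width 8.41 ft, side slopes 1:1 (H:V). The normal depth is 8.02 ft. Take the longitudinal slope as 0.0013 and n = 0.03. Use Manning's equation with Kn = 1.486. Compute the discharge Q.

Q = 616 ft³/s

With bottom width b = 8.41 ft and side slope z = 1: A = (b + zy)y = (8.41 + 1×8.02)×8.02 = 131.8 ft²; P = b + 2y√(1+z²) = 8.41 + 2×8.02×1.414 = 31.09 ft.
Hydraulic radius R = A/P = 131.8/31.09 = 4.238 ft.
Manning's equation: Q = (1.486/n) A R^(2/3) S^(1/2) = (1.486/0.03) × 131.8 × 4.238^(2/3) × 0.0013^(1/2) = 616 ft³/s.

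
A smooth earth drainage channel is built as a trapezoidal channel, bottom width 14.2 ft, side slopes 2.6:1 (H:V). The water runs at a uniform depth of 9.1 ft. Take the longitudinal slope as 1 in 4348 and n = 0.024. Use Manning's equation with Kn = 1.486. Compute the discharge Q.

Q = 984 ft³/s

With bottom width b = 14.2 ft and side slope z = 2.6: A = (b + zy)y = (14.2 + 2.6×9.1)×9.1 = 344.5 ft²; P = b + 2y√(1+z²) = 14.2 + 2×9.1×2.786 = 64.9 ft.
Hydraulic radius R = A/P = 344.5/64.9 = 5.309 ft.
Manning's equation: Q = (1.486/n) A R^(2/3) S^(1/2) = (1.486/0.024) × 344.5 × 5.309^(2/3) × 0.00023^(1/2) = 984 ft³/s.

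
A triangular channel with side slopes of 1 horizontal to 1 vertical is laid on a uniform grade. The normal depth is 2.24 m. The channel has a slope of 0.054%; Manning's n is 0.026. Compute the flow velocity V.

V = 0.765 m/s

For a triangular section with side slope z = 1: A = zy² = 1×2.24² = 5.018 m²; P = 2y√(1+z²) = 2×2.24×1.414 = 6.336 m.
Hydraulic radius R = A/P = 5.018/6.336 = 0.792 m.
From Manning's equation, V = (1/n) R^(2/3) S^(1/2) = (1/0.026) × 0.792^(2/3) × 0.00054^(1/2) = 0.765 m/s.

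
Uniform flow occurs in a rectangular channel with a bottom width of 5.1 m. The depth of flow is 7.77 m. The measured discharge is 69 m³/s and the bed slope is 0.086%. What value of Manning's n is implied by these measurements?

n = 0.026

Flow area A = b·y = 5.1 × 7.77 = 39.63 m². Wetted perimeter P = b + 2y = 5.1 + 2×7.77 = 20.64 m.
Hydraulic radius R = A/P = 39.63/20.64 = 1.92 m.
Rearranging Manning's equation: n = (1/Q) A R^(2/3) S^(1/2) = (1/69) × 39.63 × 1.92^(2/3) × √0.00086 = 0.026.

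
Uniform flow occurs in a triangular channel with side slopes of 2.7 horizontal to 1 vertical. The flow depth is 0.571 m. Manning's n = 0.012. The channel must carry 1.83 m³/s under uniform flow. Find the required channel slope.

S = 0.00361

For a triangular section with side slope z = 2.7: A = zy² = 2.7×0.571² = 0.8803 m²; P = 2y√(1+z²) = 2×0.571×2.879 = 3.288 m.
Hydraulic radius R = A/P = 0.8803/3.288 = 0.2677 m.
From Manning's equation, S = [nQ / (1 A R^(2/3))]² = [0.012 × 1.83 / (1 × 0.8803 × 0.2677^(2/3))]² = 0.00361.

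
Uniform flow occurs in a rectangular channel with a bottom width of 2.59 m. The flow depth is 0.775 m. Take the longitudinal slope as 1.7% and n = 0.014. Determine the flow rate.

Flow area A = b·y = 2.59 × 0.775 = 2.007 m². Wetted perimeter P = b + 2y = 2.59 + 2×0.775 = 4.14 m.
Hydraulic radius R = A/P = 2.007/4.14 = 0.4848 m.
Manning's equation: Q = (1/n) A R^(2/3) S^(1/2) = (1/0.014) × 2.007 × 0.4848^(2/3) × 0.017^(1/2) = 11.5 m³/s.

Q = 11.5 m³/s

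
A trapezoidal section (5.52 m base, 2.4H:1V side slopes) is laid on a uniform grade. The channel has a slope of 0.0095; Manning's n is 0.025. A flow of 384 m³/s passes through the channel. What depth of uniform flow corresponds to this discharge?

y_n = 3.88 m

Manning's equation rearranged: A R^(2/3) = nQ / (1·√S) = 0.025 × 384 / (√0.0095) = 98.49.
At y = 3 m: A R^(2/3) = 56.61 — low.
At y = 4.49 m: A R^(2/3) = 136 — high.
At y = 3.88 m: A R^(2/3) = 98.51 — close enough.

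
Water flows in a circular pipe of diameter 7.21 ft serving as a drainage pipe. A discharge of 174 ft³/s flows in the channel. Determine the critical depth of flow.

y_c = 3.4 ft

At critical depth, Q² T / (g A³) = 1, i.e. A³/T = Q²/g = 174²/32.2 = 940.2.
Try y = 2.54 ft: A³/T = 307.9 — low.
Try y = 3.97 ft: A³/T = 1705 — high.
Try y = 3.4 ft: A³/T = 943.4 — ≈ 940.2.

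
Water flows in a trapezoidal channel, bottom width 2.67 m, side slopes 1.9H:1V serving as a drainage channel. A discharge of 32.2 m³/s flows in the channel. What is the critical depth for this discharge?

At critical depth, Q² T / (g A³) = 1, i.e. A³/T = Q²/g = 32.2²/9.81 = 105.7.
At y = 2.05 m: A³/T = 233 — high.
At y = 1.39 m: A³/T = 50.59 — low.
At y = 1.68 m: A³/T = 105.5 — close enough.

y_c = 1.68 m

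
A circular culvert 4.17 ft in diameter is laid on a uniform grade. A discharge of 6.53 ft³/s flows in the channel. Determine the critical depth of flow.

At critical depth, Q² T / (g A³) = 1, i.e. A³/T = Q²/g = 6.53²/32.2 = 1.324.
Trying y = 0.878 ft: A³/T = 2.695 — high.
Trying y = 0.732 ft: A³/T = 1.321 — ≈ 1.324.

y_c = 0.732 ft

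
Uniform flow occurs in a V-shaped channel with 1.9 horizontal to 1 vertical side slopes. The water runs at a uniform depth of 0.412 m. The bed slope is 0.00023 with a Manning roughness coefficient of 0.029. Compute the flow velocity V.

For a triangular section with side slope z = 1.9: A = zy² = 1.9×0.412² = 0.3225 m²; P = 2y√(1+z²) = 2×0.412×2.147 = 1.769 m.
Hydraulic radius R = A/P = 0.3225/1.769 = 0.1823 m.
From Manning's equation, V = (1/n) R^(2/3) S^(1/2) = (1/0.029) × 0.1823^(2/3) × 0.00023^(1/2) = 0.168 m/s.

V = 0.168 m/s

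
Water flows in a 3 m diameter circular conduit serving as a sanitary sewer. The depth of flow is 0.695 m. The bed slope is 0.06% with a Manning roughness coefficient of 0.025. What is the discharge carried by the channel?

Q = 0.673 m³/s

For a circular section of diameter D = 3 m at depth y = 0.695 m, the central angle is θ = 2 arccos(1 − 2y/D) = 2.009 rad. Then A = (D²/8)(θ − sin θ) = 1.241 m² and P = Dθ/2 = 3.013 m.
Hydraulic radius R = A/P = 1.241/3.013 = 0.4118 m.
Manning's equation: Q = (1/n) A R^(2/3) S^(1/2) = (1/0.025) × 1.241 × 0.4118^(2/3) × 0.0006^(1/2) = 0.673 m³/s.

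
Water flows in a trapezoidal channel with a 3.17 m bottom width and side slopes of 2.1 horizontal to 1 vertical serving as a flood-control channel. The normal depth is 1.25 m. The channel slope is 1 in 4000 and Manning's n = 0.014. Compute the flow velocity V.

V = 0.978 m/s

With bottom width b = 3.17 m and side slope z = 2.1: A = (b + zy)y = (3.17 + 2.1×1.25)×1.25 = 7.244 m²; P = b + 2y√(1+z²) = 3.17 + 2×1.25×2.326 = 8.985 m.
Hydraulic radius R = A/P = 7.244/8.985 = 0.8062 m.
From Manning's equation, V = (1/n) R^(2/3) S^(1/2) = (1/0.014) × 0.8062^(2/3) × 0.00025^(1/2) = 0.978 m/s.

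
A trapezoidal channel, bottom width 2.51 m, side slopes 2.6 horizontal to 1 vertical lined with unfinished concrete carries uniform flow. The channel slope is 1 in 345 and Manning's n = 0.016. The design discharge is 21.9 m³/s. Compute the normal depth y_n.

y_n = 1.3 m

Manning's equation rearranged: A R^(2/3) = nQ / (1·√S) = 0.016 × 21.9 / (√0.002899) = 6.508.
Try y = 1.53 m: A R^(2/3) = 9.251 — over.
Try y = 1.1 m: A R^(2/3) = 4.585 — short.
Try y = 1.3 m: A R^(2/3) = 6.516 — ≈ 6.508.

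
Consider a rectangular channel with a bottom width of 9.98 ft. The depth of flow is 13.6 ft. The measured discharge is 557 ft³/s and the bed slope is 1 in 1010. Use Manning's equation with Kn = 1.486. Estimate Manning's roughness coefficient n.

Flow area A = b·y = 9.98 × 13.6 = 135.7 ft². Wetted perimeter P = b + 2y = 9.98 + 2×13.6 = 37.18 ft.
Hydraulic radius R = A/P = 135.7/37.18 = 3.651 ft.
Rearranging Manning's equation: n = (1.486/Q) A R^(2/3) S^(1/2) = (1.486/557) × 135.7 × 3.651^(2/3) × √0.0009901 = 0.027.

n = 0.027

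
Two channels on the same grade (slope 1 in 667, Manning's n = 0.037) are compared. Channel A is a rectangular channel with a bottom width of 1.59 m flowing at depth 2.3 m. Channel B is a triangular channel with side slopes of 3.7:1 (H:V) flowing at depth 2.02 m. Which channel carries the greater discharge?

Channel A: Flow area A = b·y = 1.59 × 2.3 = 3.657 m². Wetted perimeter P = b + 2y = 1.59 + 2×2.3 = 6.19 m. Hydraulic radius R = A/P = 3.657/6.19 = 0.5908 m. Q_A = (1/0.037)·3.657·0.5908^(2/3)·√0.001499 = 2.695 m³/s.
Channel B: For a triangular section with side slope z = 3.7: A = zy² = 3.7×2.02² = 15.1 m²; P = 2y√(1+z²) = 2×2.02×3.833 = 15.48 m. Hydraulic radius R = A/P = 15.1/15.48 = 0.975 m. Q_B = (1/0.037)·15.1·0.975^(2/3)·√0.001499 = 15.54 m³/s.
Q_A = 2.695 m³/s vs Q_B = 15.54 m³/s, so channel B carries more.

channel B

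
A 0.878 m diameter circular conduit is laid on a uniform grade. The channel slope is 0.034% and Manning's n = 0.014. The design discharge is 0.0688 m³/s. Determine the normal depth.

y_n = 0.291 m

Manning's equation rearranged: A R^(2/3) = nQ / (1·√S) = 0.014 × 0.0688 / (√0.00034) = 0.05224.
Try y = 0.349 m: A R^(2/3) = 0.07339 — too large.
Try y = 0.258 m: A R^(2/3) = 0.04145 — too small.
Try y = 0.291 m: A R^(2/3) = 0.05224 — close enough.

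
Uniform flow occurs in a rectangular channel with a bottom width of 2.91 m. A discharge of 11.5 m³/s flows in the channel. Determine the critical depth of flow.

For a rectangular channel, critical depth y_c = (q²/g)^(1/3) where q = Q/b = 11.5/2.91 = 3.952 m²/s.
So y_c = (3.952²/9.81)^(1/3) = 1.17 m.

y_c = 1.17 m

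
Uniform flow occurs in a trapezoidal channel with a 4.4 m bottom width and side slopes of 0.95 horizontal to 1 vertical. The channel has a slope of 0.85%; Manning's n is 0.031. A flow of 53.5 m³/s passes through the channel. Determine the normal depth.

y_n = 2.23 m

Manning's equation rearranged: A R^(2/3) = nQ / (1·√S) = 0.031 × 53.5 / (√0.0085) = 17.99.
Trying y = 2.48 m: A R^(2/3) = 21.86 — over.
Trying y = 1.96 m: A R^(2/3) = 14.25 — short.
Trying y = 2.23 m: A R^(2/3) = 18 — ≈ 17.99.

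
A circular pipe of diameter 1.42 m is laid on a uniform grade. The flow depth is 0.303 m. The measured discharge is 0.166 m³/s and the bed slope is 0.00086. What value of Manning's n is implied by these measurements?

For a circular section of diameter D = 1.42 m at depth y = 0.303 m, the central angle is θ = 2 arccos(1 − 2y/D) = 1.921 rad. Then A = (D²/8)(θ − sin θ) = 0.2473 m² and P = Dθ/2 = 1.364 m.
Hydraulic radius R = A/P = 0.2473/1.364 = 0.1814 m.
Rearranging Manning's equation: n = (1/Q) A R^(2/3) S^(1/2) = (1/0.166) × 0.2473 × 0.1814^(2/3) × √0.00086 = 0.014.

n = 0.014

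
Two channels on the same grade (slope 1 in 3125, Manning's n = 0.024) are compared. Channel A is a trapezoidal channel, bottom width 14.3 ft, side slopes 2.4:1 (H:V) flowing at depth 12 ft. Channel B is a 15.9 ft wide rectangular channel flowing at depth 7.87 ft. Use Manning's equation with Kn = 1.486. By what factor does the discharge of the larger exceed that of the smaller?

5.9

Channel A: With bottom width b = 14.3 ft and side slope z = 2.4: A = (b + zy)y = (14.3 + 2.4×12)×12 = 517.2 ft²; P = b + 2y√(1+z²) = 14.3 + 2×12×2.6 = 76.7 ft. Hydraulic radius R = A/P = 517.2/76.7 = 6.743 ft. Q_A = (1.486/0.024)·517.2·6.743^(2/3)·√0.00032 = 2045 ft³/s.
Channel B: Flow area A = b·y = 15.9 × 7.87 = 125.1 ft². Wetted perimeter P = b + 2y = 15.9 + 2×7.87 = 31.64 ft. Hydraulic radius R = A/P = 125.1/31.64 = 3.955 ft. Q_B = (1.486/0.024)·125.1·3.955^(2/3)·√0.00032 = 346.6 ft³/s.
The larger discharge is 2045 ft³/s and the smaller is 346.6 ft³/s; the ratio is 5.9.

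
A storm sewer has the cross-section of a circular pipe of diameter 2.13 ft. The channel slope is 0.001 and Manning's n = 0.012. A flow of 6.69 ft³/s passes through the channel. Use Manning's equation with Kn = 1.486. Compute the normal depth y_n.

y_n = 1.35 ft

Manning's equation rearranged: A R^(2/3) = nQ / (1.486·√S) = 0.012 × 6.69 / (1.486 × √0.001) = 1.708.
Trying y = 1.14 ft: A R^(2/3) = 1.311 — too small.
Trying y = 1.68 ft: A R^(2/3) = 2.256 — too large.
Trying y = 1.35 ft: A R^(2/3) = 1.707 — matches.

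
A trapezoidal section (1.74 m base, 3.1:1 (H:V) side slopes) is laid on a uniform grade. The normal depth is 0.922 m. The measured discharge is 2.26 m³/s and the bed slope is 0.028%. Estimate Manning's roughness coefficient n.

With bottom width b = 1.74 m and side slope z = 3.1: A = (b + zy)y = (1.74 + 3.1×0.922)×0.922 = 4.24 m²; P = b + 2y√(1+z²) = 1.74 + 2×0.922×3.257 = 7.746 m.
Hydraulic radius R = A/P = 4.24/7.746 = 0.5473 m.
Rearranging Manning's equation: n = (1/Q) A R^(2/3) S^(1/2) = (1/2.26) × 4.24 × 0.5473^(2/3) × √0.00028 = 0.021.

n = 0.021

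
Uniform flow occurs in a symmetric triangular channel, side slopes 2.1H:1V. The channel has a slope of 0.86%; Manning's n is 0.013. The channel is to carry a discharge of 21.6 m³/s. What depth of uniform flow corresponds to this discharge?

y_n = 1.4 m

Manning's equation rearranged: A R^(2/3) = nQ / (1·√S) = 0.013 × 21.6 / (√0.0086) = 3.028.
At y = 1.08 m: A R^(2/3) = 1.517 — low.
At y = 1.75 m: A R^(2/3) = 5.496 — high.
At y = 1.4 m: A R^(2/3) = 3.031 — matches.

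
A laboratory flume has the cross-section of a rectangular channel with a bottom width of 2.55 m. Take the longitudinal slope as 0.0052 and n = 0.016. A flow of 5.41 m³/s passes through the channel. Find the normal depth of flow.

Manning's equation rearranged: A R^(2/3) = nQ / (1·√S) = 0.016 × 5.41 / (√0.0052) = 1.2.
At y = 0.554 m: A R^(2/3) = 0.7492 — short.
At y = 0.98 m: A R^(2/3) = 1.686 — over.
At y = 0.768 m: A R^(2/3) = 1.199 — close enough.

y_n = 0.768 m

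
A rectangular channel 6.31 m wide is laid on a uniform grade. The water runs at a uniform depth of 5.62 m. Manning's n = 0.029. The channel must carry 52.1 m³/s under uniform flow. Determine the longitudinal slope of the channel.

S = 0.000711

Flow area A = b·y = 6.31 × 5.62 = 35.46 m². Wetted perimeter P = b + 2y = 6.31 + 2×5.62 = 17.55 m.
Hydraulic radius R = A/P = 35.46/17.55 = 2.021 m.
From Manning's equation, S = [nQ / (1 A R^(2/3))]² = [0.029 × 52.1 / (1 × 35.46 × 2.021^(2/3))]² = 0.000711.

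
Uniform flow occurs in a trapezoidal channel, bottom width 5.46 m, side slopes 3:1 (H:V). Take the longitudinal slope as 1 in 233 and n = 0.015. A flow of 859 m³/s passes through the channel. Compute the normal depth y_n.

y_n = 4.95 m

Manning's equation rearranged: A R^(2/3) = nQ / (1·√S) = 0.015 × 859 / (√0.004292) = 196.7.
Try y = 4.33 m: A R^(2/3) = 144.5 — short.
Try y = 5.63 m: A R^(2/3) = 265.4 — over.
Try y = 4.95 m: A R^(2/3) = 196.6 — ≈ 196.7.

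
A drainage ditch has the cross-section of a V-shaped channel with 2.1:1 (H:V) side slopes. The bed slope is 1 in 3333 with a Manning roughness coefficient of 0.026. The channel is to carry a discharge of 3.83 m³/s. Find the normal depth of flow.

Manning's equation rearranged: A R^(2/3) = nQ / (1·√S) = 0.026 × 3.83 / (√0.0003) = 5.749.
Trying y = 2.21 m: A R^(2/3) = 10.24 — too large.
Trying y = 1.78 m: A R^(2/3) = 5.751 — matches.

y_n = 1.78 m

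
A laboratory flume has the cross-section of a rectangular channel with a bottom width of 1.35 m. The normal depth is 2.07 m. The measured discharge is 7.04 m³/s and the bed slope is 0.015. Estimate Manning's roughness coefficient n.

Flow area A = b·y = 1.35 × 2.07 = 2.794 m². Wetted perimeter P = b + 2y = 1.35 + 2×2.07 = 5.49 m.
Hydraulic radius R = A/P = 2.794/5.49 = 0.509 m.
Rearranging Manning's equation: n = (1/Q) A R^(2/3) S^(1/2) = (1/7.04) × 2.794 × 0.509^(2/3) × √0.015 = 0.031.

n = 0.031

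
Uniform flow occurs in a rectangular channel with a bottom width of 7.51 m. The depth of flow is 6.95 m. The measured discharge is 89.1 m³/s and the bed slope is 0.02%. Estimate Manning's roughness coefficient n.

Flow area A = b·y = 7.51 × 6.95 = 52.19 m². Wetted perimeter P = b + 2y = 7.51 + 2×6.95 = 21.41 m.
Hydraulic radius R = A/P = 52.19/21.41 = 2.438 m.
Rearranging Manning's equation: n = (1/Q) A R^(2/3) S^(1/2) = (1/89.1) × 52.19 × 2.438^(2/3) × √0.0002 = 0.015.

n = 0.015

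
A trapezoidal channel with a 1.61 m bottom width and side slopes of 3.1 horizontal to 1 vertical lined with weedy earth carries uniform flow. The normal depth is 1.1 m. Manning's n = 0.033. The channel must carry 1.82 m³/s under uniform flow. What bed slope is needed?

With bottom width b = 1.61 m and side slope z = 3.1: A = (b + zy)y = (1.61 + 3.1×1.1)×1.1 = 5.522 m²; P = b + 2y√(1+z²) = 1.61 + 2×1.1×3.257 = 8.776 m.
Hydraulic radius R = A/P = 5.522/8.776 = 0.6292 m.
From Manning's equation, S = [nQ / (1 A R^(2/3))]² = [0.033 × 1.82 / (1 × 5.522 × 0.6292^(2/3))]² = 0.000219.

S = 0.000219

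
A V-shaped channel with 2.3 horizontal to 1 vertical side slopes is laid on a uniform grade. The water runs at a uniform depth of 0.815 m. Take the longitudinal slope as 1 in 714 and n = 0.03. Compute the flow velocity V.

V = 0.647 m/s

For a triangular section with side slope z = 2.3: A = zy² = 2.3×0.815² = 1.528 m²; P = 2y√(1+z²) = 2×0.815×2.508 = 4.088 m.
Hydraulic radius R = A/P = 1.528/4.088 = 0.3737 m.
From Manning's equation, V = (1/n) R^(2/3) S^(1/2) = (1/0.03) × 0.3737^(2/3) × 0.001401^(1/2) = 0.647 m/s.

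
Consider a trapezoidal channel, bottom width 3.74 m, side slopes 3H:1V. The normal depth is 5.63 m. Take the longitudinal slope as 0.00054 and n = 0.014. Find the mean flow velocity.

With bottom width b = 3.74 m and side slope z = 3: A = (b + zy)y = (3.74 + 3×5.63)×5.63 = 116.1 m²; P = b + 2y√(1+z²) = 3.74 + 2×5.63×3.162 = 39.35 m.
Hydraulic radius R = A/P = 116.1/39.35 = 2.952 m.
From Manning's equation, V = (1/n) R^(2/3) S^(1/2) = (1/0.014) × 2.952^(2/3) × 0.00054^(1/2) = 3.42 m/s.

V = 3.42 m/s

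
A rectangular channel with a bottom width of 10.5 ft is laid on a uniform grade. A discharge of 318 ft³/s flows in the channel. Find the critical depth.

y_c = 3.05 ft

For a rectangular channel, critical depth y_c = (q²/g)^(1/3) where q = Q/b = 318/10.5 = 30.29 ft²/s.
So y_c = (30.29²/32.2)^(1/3) = 3.05 ft.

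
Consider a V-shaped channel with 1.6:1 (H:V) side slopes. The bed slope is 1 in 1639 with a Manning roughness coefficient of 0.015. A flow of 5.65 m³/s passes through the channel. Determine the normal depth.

y_n = 1.65 m

Manning's equation rearranged: A R^(2/3) = nQ / (1·√S) = 0.015 × 5.65 / (√0.0006101) = 3.431.
Try y = 1.96 m: A R^(2/3) = 5.433 — over.
Try y = 1.39 m: A R^(2/3) = 2.173 — short.
Try y = 1.65 m: A R^(2/3) = 3.433 — matches.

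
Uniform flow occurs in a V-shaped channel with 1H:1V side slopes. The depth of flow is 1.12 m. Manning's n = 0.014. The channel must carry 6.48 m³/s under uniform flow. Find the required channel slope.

For a triangular section with side slope z = 1: A = zy² = 1×1.12² = 1.254 m²; P = 2y√(1+z²) = 2×1.12×1.414 = 3.168 m.
Hydraulic radius R = A/P = 1.254/3.168 = 0.396 m.
From Manning's equation, S = [nQ / (1 A R^(2/3))]² = [0.014 × 6.48 / (1 × 1.254 × 0.396^(2/3))]² = 0.018.

S = 0.018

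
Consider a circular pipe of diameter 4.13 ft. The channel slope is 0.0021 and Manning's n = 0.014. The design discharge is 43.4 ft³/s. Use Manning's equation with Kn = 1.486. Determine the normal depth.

y_n = 2.43 ft

Manning's equation rearranged: A R^(2/3) = nQ / (1.486·√S) = 0.014 × 43.4 / (1.486 × √0.0021) = 8.923.
Try y = 1.81 ft: A R^(2/3) = 5.439 — low.
Try y = 3.09 ft: A R^(2/3) = 12.44 — high.
Try y = 2.43 ft: A R^(2/3) = 8.921 — ≈ 8.923.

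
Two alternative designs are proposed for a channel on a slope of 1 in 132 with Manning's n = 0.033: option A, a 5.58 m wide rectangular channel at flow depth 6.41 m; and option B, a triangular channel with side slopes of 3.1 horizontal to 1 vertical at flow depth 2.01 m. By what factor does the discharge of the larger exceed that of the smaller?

Channel A: Flow area A = b·y = 5.58 × 6.41 = 35.77 m². Wetted perimeter P = b + 2y = 5.58 + 2×6.41 = 18.4 m. Hydraulic radius R = A/P = 35.77/18.4 = 1.944 m. Q_A = (1/0.033)·35.77·1.944^(2/3)·√0.007576 = 146.9 m³/s.
Channel B: For a triangular section with side slope z = 3.1: A = zy² = 3.1×2.01² = 12.52 m²; P = 2y√(1+z²) = 2×2.01×3.257 = 13.09 m. Hydraulic radius R = A/P = 12.52/13.09 = 0.9565 m. Q_B = (1/0.033)·12.52·0.9565^(2/3)·√0.007576 = 32.07 m³/s.
The larger discharge is 146.9 m³/s and the smaller is 32.07 m³/s; the ratio is 4.58.

4.58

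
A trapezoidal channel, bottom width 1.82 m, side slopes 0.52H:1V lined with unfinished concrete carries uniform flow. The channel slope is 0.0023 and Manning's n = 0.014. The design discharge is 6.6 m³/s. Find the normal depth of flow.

Manning's equation rearranged: A R^(2/3) = nQ / (1·√S) = 0.014 × 6.6 / (√0.0023) = 1.927.
Try y = 0.767 m: A R^(2/3) = 1.043 — short.
Try y = 1.11 m: A R^(2/3) = 1.926 — matches.

y_n = 1.11 m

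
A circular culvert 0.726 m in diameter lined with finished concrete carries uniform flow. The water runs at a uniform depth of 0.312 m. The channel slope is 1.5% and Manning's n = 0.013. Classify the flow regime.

supercritical

For a circular section of diameter D = 0.726 m at depth y = 0.312 m, the central angle is θ = 2 arccos(1 − 2y/D) = 2.86 rad. Then A = (D²/8)(θ − sin θ) = 0.1701 m² and P = Dθ/2 = 1.038 m.
Hydraulic radius R = A/P = 0.1701/1.038 = 0.1638 m.
V = (1/n) R^(2/3) √S = (1/0.013) × 0.1638^(2/3) × √0.015 = 2.821 m/s. Hydraulic depth D_h = A/T = 0.1701/0.7188 = 0.2366 m.
Froude number Fr = V/√(g·D_h) = 2.821/√(9.81×0.2366) = 1.85, which is greater than 1, so the flow is supercritical.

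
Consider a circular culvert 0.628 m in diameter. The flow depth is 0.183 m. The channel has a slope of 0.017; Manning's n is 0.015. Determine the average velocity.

V = 1.93 m/s

For a circular section of diameter D = 0.628 m at depth y = 0.183 m, the central angle is θ = 2 arccos(1 − 2y/D) = 2.281 rad. Then A = (D²/8)(θ − sin θ) = 0.07506 m² and P = Dθ/2 = 0.7162 m.
Hydraulic radius R = A/P = 0.07506/0.7162 = 0.1048 m.
From Manning's equation, V = (1/n) R^(2/3) S^(1/2) = (1/0.015) × 0.1048^(2/3) × 0.017^(1/2) = 1.93 m/s.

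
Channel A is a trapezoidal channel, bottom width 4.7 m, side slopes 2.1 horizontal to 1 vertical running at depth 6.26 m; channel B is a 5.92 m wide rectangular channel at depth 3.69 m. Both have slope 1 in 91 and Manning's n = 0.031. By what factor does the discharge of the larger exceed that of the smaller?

8.15

Channel A: With bottom width b = 4.7 m and side slope z = 2.1: A = (b + zy)y = (4.7 + 2.1×6.26)×6.26 = 111.7 m²; P = b + 2y√(1+z²) = 4.7 + 2×6.26×2.326 = 33.82 m. Hydraulic radius R = A/P = 111.7/33.82 = 3.303 m. Q_A = (1/0.031)·111.7·3.303^(2/3)·√0.01099 = 837.9 m³/s.
Channel B: Flow area A = b·y = 5.92 × 3.69 = 21.84 m². Wetted perimeter P = b + 2y = 5.92 + 2×3.69 = 13.3 m. Hydraulic radius R = A/P = 21.84/13.3 = 1.642 m. Q_B = (1/0.031)·21.84·1.642^(2/3)·√0.01099 = 102.8 m³/s.
The larger discharge is 837.9 m³/s and the smaller is 102.8 m³/s; the ratio is 8.15.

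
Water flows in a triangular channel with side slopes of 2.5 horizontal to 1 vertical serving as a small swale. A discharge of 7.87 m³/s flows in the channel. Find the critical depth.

y_c = 1.15 m

At critical depth, Q² T / (g A³) = 1, i.e. A³/T = Q²/g = 7.87²/9.81 = 6.314.
Try y = 1.33 m: A³/T = 13 — high.
Try y = 0.914 m: A³/T = 1.993 — low.
Try y = 1.15 m: A³/T = 6.285 — matches.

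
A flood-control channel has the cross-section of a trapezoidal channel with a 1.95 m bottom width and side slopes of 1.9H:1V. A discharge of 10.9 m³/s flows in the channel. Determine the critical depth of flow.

At critical depth, Q² T / (g A³) = 1, i.e. A³/T = Q²/g = 10.9²/9.81 = 12.11.
Trying y = 0.723 m: A³/T = 2.954 — short.
Trying y = 1.18 m: A³/T = 18.81 — over.
Trying y = 1.05 m: A³/T = 11.97 — close enough.

y_c = 1.05 m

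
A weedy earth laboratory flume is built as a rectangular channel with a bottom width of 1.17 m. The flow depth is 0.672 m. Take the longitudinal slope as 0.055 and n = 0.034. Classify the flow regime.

supercritical

Flow area A = b·y = 1.17 × 0.672 = 0.7862 m². Wetted perimeter P = b + 2y = 1.17 + 2×0.672 = 2.514 m.
Hydraulic radius R = A/P = 0.7862/2.514 = 0.3127 m.
V = (1/n) R^(2/3) √S = (1/0.034) × 0.3127^(2/3) × √0.055 = 3.178 m/s. Hydraulic depth D_h = A/T = 0.7862/1.17 = 0.672 m.
Froude number Fr = V/√(g·D_h) = 3.178/√(9.81×0.672) = 1.24, which is greater than 1, so the flow is supercritical.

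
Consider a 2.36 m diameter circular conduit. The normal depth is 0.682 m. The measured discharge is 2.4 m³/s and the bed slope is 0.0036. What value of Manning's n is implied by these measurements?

n = 0.014

For a circular section of diameter D = 2.36 m at depth y = 0.682 m, the central angle is θ = 2 arccos(1 − 2y/D) = 2.27 rad. Then A = (D²/8)(θ − sin θ) = 1.048 m² and P = Dθ/2 = 2.679 m.
Hydraulic radius R = A/P = 1.048/2.679 = 0.3911 m.
Rearranging Manning's equation: n = (1/Q) A R^(2/3) S^(1/2) = (1/2.4) × 1.048 × 0.3911^(2/3) × √0.0036 = 0.014.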